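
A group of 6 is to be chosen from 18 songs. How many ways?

C(18,6) = 18!/(6! x (18-6)!).

Final answer: C(18,6) = 18564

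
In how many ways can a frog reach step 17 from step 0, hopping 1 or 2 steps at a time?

Condition on the final move: it is a 1-step (f(n-1) ways to get there) or a 2-step (f(n-2) ways), so f(n) = f(n-1) + f(n-2), with f(1)=1, f(2)=2.
Building up term by term: f(1)=1, f(2)=2, f(3)=3, f(4)=5, f(5)=8, f(6)=13, f(7)=21, f(8)=34, f(9)=55, f(10)=89, f(11)=144, f(12)=233, f(13)=377, f(14)=610, f(15)=987, f(16)=1597, f(17)=2584.

Final answer: 2584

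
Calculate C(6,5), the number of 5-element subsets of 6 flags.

C(6,5) = 6!/(5! x (6-5)!).

Final answer: C(6,5) = 6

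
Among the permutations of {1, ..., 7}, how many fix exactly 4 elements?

Choose which 4 elements are fixed: C(7,4) = 35.
Derange the remaining 3 using D(j) = (j-1)(D(j-1) + D(j-2)), D(0)=1, D(1)=0: D(2)=1, D(3)=2.
Total: 35 x 2.

Final answer: C(7,4) D(3) = 70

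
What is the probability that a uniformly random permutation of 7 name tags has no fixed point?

D(n) = (n-1)(D(n-1) + D(n-2)), D(0)=1, D(1)=0.
Building up: D(2)=1, D(3)=2, D(4)=9, D(5)=44, D(6)=265, D(7)=1854.
Total arrangements: 7! = 5040.
Probability = D(7)/7! = 103/280.

Final answer: D(7)/7! = 1854/5040 = 0.367857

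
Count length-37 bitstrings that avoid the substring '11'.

Classify by the final bit: ...0 gives a(n-1) strings, ...01 gives a(n-2) strings. Thus a(n) = a(n-1) + a(n-2) with a(1)=2, a(2)=3.
Building up term by term: a(1)=2, a(2)=3, a(3)=5, a(4)=8, a(5)=13, a(6)=21, a(7)=34, a(8)=55, a(9)=89, a(10)=144, a(11)=233, a(12)=377, a(13)=610, a(14)=987, a(15)=1597, a(16)=2584, a(17)=4181, a(18)=6765, a(19)=10946, a(20)=17711, a(21)=28657, a(22)=46368, a(23)=75025, a(24)=121393, a(25)=196418, a(26)=317811, a(27)=514229, a(28)=832040, a(29)=1346269, a(30)=2178309, a(31)=3524578, a(32)=5702887, a(33)=9227465, a(34)=14930352, a(35)=24157817, a(36)=39088169, a(37)=63245986.

Final answer: 63245986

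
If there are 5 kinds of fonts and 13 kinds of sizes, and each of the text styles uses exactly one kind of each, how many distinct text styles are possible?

By the multiplication principle: 5 x 13.

Final answer: 65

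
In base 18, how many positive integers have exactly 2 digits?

Leading digit: 17 options (nonzero). Other 1 digit(s): 18 options each.
Total: 17 x 18^1.

Final answer: 306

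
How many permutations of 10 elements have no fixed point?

D(n) = (n-1)(D(n-1) + D(n-2)), D(0)=1, D(1)=0.
Building up: D(2)=1, D(3)=2, D(4)=9, D(5)=44, D(6)=265, D(7)=1854, D(8)=14833, D(9)=133496.
D(10) = 9 x (D(9) + D(8)) = 9 x (133496 + 14833).

Final answer: D(10) = 1334961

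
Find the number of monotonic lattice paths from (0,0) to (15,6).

Each path has 15 right steps and 6 up steps in some order (21 steps total).
Choose which 6 of the 21 steps are up: C(21,6).

Final answer: C(21,6) = 54264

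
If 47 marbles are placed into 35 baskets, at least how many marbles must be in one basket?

By the pigeonhole principle: ceiling(47/35).

Final answer: 2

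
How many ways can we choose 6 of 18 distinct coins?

C(18,6) = 18!/(6! x 12!).

Final answer: \binom{18}{6} = 18564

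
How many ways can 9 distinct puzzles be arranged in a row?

The number of ways to arrange 9 distinct objects is 9!.

Final answer: 9! = 362880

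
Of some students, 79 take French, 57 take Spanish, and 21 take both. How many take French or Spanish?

|A union B| = |A| + |B| - |A intersect B| = 79 + 57 - 21.

Final answer: 115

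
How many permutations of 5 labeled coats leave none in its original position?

Derangements satisfy D(n) = (n-1)(D(n-1) + D(n-2)), starting from D(0)=1, D(1)=0.
D(2) = 1 x (0 + 1) = 1
D(3) = 2 x (1 + 0) = 2
D(4) = 3 x (2 + 1) = 9
D(5) = 4 x (D(4) + D(3)) = 4 x (9 + 2)

Final answer: D(5) = 44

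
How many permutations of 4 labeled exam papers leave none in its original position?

D(n) = (n-1)(D(n-1) + D(n-2)), D(0)=1, D(1)=0.
D(2) = 1 x (0 + 1) = 1
D(3) = 2 x (1 + 0) = 2
D(4) = 3 x (D(3) + D(2)) = 3 x (2 + 1)

Final answer: D(4) = 9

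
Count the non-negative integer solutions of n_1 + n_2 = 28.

Stars and bars with 28 stars and 1 bars:
C(28+2-1, 2-1) = C(29,1).

Final answer: C(29,1) = 29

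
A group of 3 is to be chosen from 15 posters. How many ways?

C(15,3) = 15!/(3! x (15-3)!).

Final answer: C(15,3) = 455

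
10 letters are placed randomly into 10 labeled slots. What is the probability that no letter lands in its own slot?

Derangements satisfy D(n) = (n-1)(D(n-1) + D(n-2)), starting from D(0)=1, D(1)=0.
Building up: D(2)=1, D(3)=2, D(4)=9, D(5)=44, D(6)=265, D(7)=1854, D(8)=14833, D(9)=133496, D(10)=1334961.
Total arrangements: 10! = 3628800.
Probability = D(10)/10! = 16481/44800.

Final answer: D(10)/10! = 1334961/3628800 = 0.367879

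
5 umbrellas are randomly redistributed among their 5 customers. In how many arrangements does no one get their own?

Derangements satisfy D(n) = (n-1)(D(n-1) + D(n-2)), starting from D(0)=1, D(1)=0.
D(2) = 1 x (0 + 1) = 1
D(3) = 2 x (1 + 0) = 2
D(4) = 3 x (2 + 1) = 9
D(5) = 4 x (D(4) + D(3)) = 4 x (9 + 2)

Final answer: D(5) = 44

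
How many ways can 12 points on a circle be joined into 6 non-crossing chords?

The structures are counted by the Catalan number C_n. Here n = 12/2 = 6.
C_n = C(2n,n)/(n+1), so C_{6} = C(12,6)/7 = 924/7.

Final answer: C_{6} = 132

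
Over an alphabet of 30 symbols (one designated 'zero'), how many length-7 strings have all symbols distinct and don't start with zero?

The leading digit has 29 choices (anything but zero); the next has 29 (anything but the first), then 28, and so on, one fewer each time.
Total: 29 x 29 x 28 x 27 x 26 x 25 x 24.

Final answer: 9918417600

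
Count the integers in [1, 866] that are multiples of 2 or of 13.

Multiples of 2: 433. Multiples of 13: 66. Of both (lcm=26): 33.
By inclusion-exclusion: 433 + 66 - 33.

Final answer: 466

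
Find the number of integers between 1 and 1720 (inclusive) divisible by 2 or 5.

Multiples of 2: 860. Multiples of 5: 344. Of both (lcm=10): 172.
By inclusion-exclusion: 860 + 344 - 172.

Final answer: 1032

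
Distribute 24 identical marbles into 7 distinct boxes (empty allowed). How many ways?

Stars and bars: C(n+k-1, k-1) = C(30,6).

Final answer: C(30,6) = 593775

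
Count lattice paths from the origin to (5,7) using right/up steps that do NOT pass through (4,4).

Total paths to (5,7): C(12,7) = 792.
Paths through (4,4): C(8,4) x C(4,3) = 280.
Avoiding (4,4): 792 - 280.

Final answer: 512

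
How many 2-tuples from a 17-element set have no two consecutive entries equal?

Let g(n) count such strings. g(1) = 17, and each valid string of length n-1 extends in 16 ways (any symbol but the last), so g(n) = 16 g(n-1).
Total: g(2) = 17 x 16^1.

Final answer: 17 x 16^{1} = 272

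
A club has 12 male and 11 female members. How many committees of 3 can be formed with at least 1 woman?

Sum over valid woman counts:
C(11,1)C(12,2) = 726
C(11,2)C(12,1) = 660
C(11,3)C(12,0) = 165
Total: 726 + 660 + 165.

Final answer: 1551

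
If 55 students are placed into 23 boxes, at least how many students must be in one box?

By the pigeonhole principle: ceiling(55/23).

Final answer: 3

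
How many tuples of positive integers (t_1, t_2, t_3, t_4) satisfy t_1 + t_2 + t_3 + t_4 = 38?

Substitute t'_i = t_i - 1 (so t'_i >= 0). Then sum t'_i = 38 - 4 = 34.
Stars and bars: C(34+4-1, 4-1) = C(37,3).

Final answer: C(37,3) = 7770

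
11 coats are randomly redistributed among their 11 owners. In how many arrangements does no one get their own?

D(n) = (n-1)(D(n-1) + D(n-2)), D(0)=1, D(1)=0.
D(2) = 1 x (0 + 1) = 1
D(3) = 2 x (1 + 0) = 2
D(4) = 3 x (2 + 1) = 9
D(5) = 4 x (9 + 2) = 44
D(6) = 5 x (44 + 9) = 265
D(7) = 6 x (265 + 44) = 1854
D(8) = 7 x (1854 + 265) = 14833
D(9) = 8 x (14833 + 1854) = 133496
D(10) = 9 x (133496 + 14833) = 1334961
D(11) = 10 x (D(10) + D(9)) = 10 x (1334961 + 133496)

Final answer: D(11) = 14684570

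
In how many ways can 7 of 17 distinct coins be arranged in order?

P(17,7) = 17!/(17-7)! = 17!/10!.

Final answer: P(17,7) = 98017920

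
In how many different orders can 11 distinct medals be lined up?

The number of ways to arrange 11 distinct objects is 11!.

Final answer: 11! = 39916800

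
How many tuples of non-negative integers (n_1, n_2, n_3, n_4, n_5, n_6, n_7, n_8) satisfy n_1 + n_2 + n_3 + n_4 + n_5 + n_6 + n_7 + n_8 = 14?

Stars and bars with 14 stars and 7 bars:
C(14+8-1, 8-1) = C(21,7).

Final answer: C(21,7) = 116280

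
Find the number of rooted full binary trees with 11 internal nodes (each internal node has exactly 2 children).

This is a standard Catalan-number count: the answer is C_n. Here n = 11.
C_n = (2n)!/(n!(n+1)!), so C_{11} = 22!/(11! x 12!) = C(22,11)/12 = 705432/12.

Final answer: C_{11} = 58786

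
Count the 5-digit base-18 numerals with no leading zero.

Leading digit: 17 options (nonzero). Other 4 digit(s): 18 options each.
Total: 17 x 18^4.

Final answer: 1784592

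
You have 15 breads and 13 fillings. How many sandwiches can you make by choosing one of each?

By the multiplication principle: 15 x 13.

Final answer: 195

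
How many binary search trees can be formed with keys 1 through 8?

This is counted by the nth Catalan number C_n. Here n = 8.
C_n = C(2n,n) - C(2n,n+1), so C_{8} = C(16,8) - C(16,9) = 12870 - 11440.

Final answer: C_{8} = 1430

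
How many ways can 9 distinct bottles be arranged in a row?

The number of ways to arrange 9 distinct objects is 9!.

Final answer: 9! = 362880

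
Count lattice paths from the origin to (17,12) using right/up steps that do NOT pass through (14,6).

Total paths to (17,12): C(29,12) = 51895935.
Paths through (14,6): C(20,6) x C(9,6) = 3255840.
Avoiding (14,6): 51895935 - 3255840.

Final answer: 48640095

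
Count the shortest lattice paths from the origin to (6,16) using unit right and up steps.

Each path has 6 right steps and 16 up steps in some order (22 steps total).
Choose which 16 of the 22 steps are up: C(22,16).

Final answer: C(22,16) = 74613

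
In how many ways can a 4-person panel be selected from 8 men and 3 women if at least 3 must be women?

Sum over valid woman counts:
C(3,3)C(8,1).

Final answer: 8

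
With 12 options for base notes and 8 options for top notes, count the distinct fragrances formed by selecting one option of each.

By the multiplication principle: 12 x 8.

Final answer: 96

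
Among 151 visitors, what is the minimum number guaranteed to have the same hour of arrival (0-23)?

There are 24 possible values for hour of arrival (0-23). With 151 visitors and 24 categories, by pigeonhole: ceiling(151/24).

Final answer: 7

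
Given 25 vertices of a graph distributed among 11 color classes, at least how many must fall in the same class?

By pigeonhole with 25 objects and 11 categories: ceiling(25/11).

Final answer: 3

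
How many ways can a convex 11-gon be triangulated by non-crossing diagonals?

This is a standard Catalan-number count: the answer is C_n. Here n = 11 - 2 = 9.
C_n = C(2n,n) - C(2n,n+1), so C_{9} = C(18,9) - C(18,10) = 48620 - 43758.

Final answer: C_{9} = 4862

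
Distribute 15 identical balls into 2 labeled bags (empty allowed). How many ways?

Stars and bars: C(n+k-1, k-1) = C(16,1).

Final answer: C(16,1) = 16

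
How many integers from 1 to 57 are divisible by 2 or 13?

Multiples of 2: 28. Multiples of 13: 4. Of both (lcm=26): 2.
By inclusion-exclusion: 28 + 4 - 2.

Final answer: 30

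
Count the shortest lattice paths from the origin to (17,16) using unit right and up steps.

Each path has 17 right steps and 16 up steps in some order (33 steps total).
Choose which 16 of the 33 steps are up: C(33,16).

Final answer: C(33,16) = 1166803110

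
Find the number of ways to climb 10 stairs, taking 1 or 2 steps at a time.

Condition on the final move: it is a 1-step (f(n-1) ways to get there) or a 2-step (f(n-2) ways), so f(n) = f(n-1) + f(n-2), with f(1)=1, f(2)=2.
Iterating the recurrence: f(1)=1, f(2)=2, f(3)=3, f(4)=5, f(5)=8, f(6)=13, f(7)=21, f(8)=34, f(9)=55, f(10)=89.

Final answer: 89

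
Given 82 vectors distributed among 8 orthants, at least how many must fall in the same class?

By pigeonhole with 82 objects and 8 categories: ceiling(82/8).

Final answer: 11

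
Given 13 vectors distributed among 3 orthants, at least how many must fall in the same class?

By pigeonhole with 13 objects and 3 categories: ceiling(13/3).

Final answer: 5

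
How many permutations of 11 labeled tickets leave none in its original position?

Use the recurrence D(n) = (n-1)(D(n-1) + D(n-2)) with D(0)=1, D(1)=0.
D(2) = 1 x (0 + 1) = 1
D(3) = 2 x (1 + 0) = 2
D(4) = 3 x (2 + 1) = 9
D(5) = 4 x (9 + 2) = 44
D(6) = 5 x (44 + 9) = 265
D(7) = 6 x (265 + 44) = 1854
D(8) = 7 x (1854 + 265) = 14833
D(9) = 8 x (14833 + 1854) = 133496
D(10) = 9 x (133496 + 14833) = 1334961
D(11) = 10 x (D(10) + D(9)) = 10 x (1334961 + 133496)

Final answer: D(11) = 14684570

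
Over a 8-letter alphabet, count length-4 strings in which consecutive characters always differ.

Let g(n) count such strings. g(1) = 8, and each valid string of length n-1 extends in 7 ways (any symbol but the last), so g(n) = 7 g(n-1).
Total: g(4) = 8 x 7^3.

Final answer: 8 x 7^{3} = 2744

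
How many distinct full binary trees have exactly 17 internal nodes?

The structures are counted by the Catalan number C_n. Here n = 17.
C_n = C(2n,n) - C(2n,n+1), so C_{17} = C(34,17) - C(34,18) = 2333606220 - 2203961430.

Final answer: C_{17} = 129644790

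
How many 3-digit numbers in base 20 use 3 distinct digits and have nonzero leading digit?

The leading digit has 19 choices (anything but zero); the next has 19 (anything but the first), then 18, and so on, one fewer each time.
Total: 19 x 19 x 18.

Final answer: 6498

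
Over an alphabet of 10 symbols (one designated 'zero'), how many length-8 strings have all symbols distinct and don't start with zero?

The leading digit has 9 choices (anything but zero); the next has 9 (anything but the first), then 8, and so on, one fewer each time.
Total: 9 x 9 x 8 x 7 x 6 x 5 x 4 x 3.

Final answer: 1632960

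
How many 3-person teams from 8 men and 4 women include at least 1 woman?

Sum over valid woman counts:
C(4,1)C(8,2) = 112
C(4,2)C(8,1) = 48
C(4,3)C(8,0) = 4
Total: 112 + 48 + 4.

Final answer: 164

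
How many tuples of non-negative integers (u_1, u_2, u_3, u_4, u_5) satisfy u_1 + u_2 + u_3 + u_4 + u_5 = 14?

Stars and bars with 14 stars and 4 bars:
C(14+5-1, 5-1) = C(18,4).

Final answer: C(18,4) = 3060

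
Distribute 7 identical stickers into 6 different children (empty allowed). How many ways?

Stars and bars: C(n+k-1, k-1) = C(12,5).

Final answer: C(12,5) = 792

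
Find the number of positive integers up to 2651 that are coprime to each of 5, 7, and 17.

|div by 5|=530, |div by 7|=378, |div by 17|=155.
|div by 5&7|=75, |div by 5&17|=31, |div by 7&17|=22, |div by all|=4.
By inclusion-exclusion, divisible by at least one: 530+378+155-75-31-22+4 = 939.
Not divisible by any: 2651 - 939.

Final answer: 1712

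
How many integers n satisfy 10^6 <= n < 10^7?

First digit: 9 choices (1-9). Each of the remaining 6 digits: 10 choices.
Total: 9 x 10^6.

Final answer: 9000000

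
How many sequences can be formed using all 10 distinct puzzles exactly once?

The number of ways to arrange 10 distinct objects is 10!.

Final answer: 10! = 3628800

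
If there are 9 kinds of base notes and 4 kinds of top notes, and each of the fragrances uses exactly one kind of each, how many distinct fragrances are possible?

By the multiplication principle: 9 x 4.

Final answer: 36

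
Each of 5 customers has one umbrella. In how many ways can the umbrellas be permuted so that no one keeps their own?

Derangements satisfy D(n) = (n-1)(D(n-1) + D(n-2)), starting from D(0)=1, D(1)=0.
D(2) = 1 x (0 + 1) = 1
D(3) = 2 x (1 + 0) = 2
D(4) = 3 x (2 + 1) = 9
D(5) = 4 x (D(4) + D(3)) = 4 x (9 + 2)

Final answer: D(5) = 44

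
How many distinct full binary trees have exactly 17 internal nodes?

This is a standard Catalan-number count: the answer is C_n. Here n = 17.
C_n = C(2n,n) - C(2n,n+1), so C_{17} = C(34,17) - C(34,18) = 2333606220 - 2203961430.

Final answer: C_{17} = 129644790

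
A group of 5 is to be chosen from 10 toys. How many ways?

C(10,5) = 10!/(5! x 5!).

Final answer: \binom{10}{5} = 252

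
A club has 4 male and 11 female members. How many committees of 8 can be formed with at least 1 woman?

Sum over valid woman counts:
C(11,4)C(4,4) = 330
C(11,5)C(4,3) = 1848
C(11,6)C(4,2) = 2772
C(11,7)C(4,1) = 1320
C(11,8)C(4,0) = 165
Total: 330 + 1848 + 2772 + 1320 + 165.

Final answer: 6435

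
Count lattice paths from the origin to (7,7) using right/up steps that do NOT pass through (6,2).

Total paths to (7,7): C(14,7) = 3432.
Paths through (6,2): C(8,2) x C(6,5) = 168.
Avoiding (6,2): 3432 - 168.

Final answer: 3264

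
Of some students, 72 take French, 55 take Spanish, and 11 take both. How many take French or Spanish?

|A union B| = |A| + |B| - |A intersect B| = 72 + 55 - 11.

Final answer: 116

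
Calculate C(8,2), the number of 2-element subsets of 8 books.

C(8,2) = 8!/(2! x (8-2)!).

Final answer: C(8,2) = 28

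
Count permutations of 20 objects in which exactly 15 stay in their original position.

Choose which 15 elements are fixed: C(20,15) = 15504.
Derange the remaining 5 using D(j) = (j-1)(D(j-1) + D(j-2)), D(0)=1, D(1)=0: D(2)=1, D(3)=2, D(4)=9, D(5)=44.
Total: 15504 x 44.

Final answer: C(20,15) D(5) = 682176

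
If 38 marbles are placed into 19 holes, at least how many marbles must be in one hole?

By the pigeonhole principle: ceiling(38/19).

Final answer: 2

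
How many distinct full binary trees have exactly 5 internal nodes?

This is counted by the nth Catalan number C_n. Here n = 5.
Using C_0 = 1 and C_(k+1) = C_k x 2(2k+1)/(k+2), build up term by term: C_1=1, C_2=2, C_3=5, C_4=14, C_5=42.

Final answer: C_{5} = 42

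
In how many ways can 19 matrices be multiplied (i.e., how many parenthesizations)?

This is counted by the nth Catalan number C_n. Here n = 19 - 1 = 18.
C_n = C(2n,n) - C(2n,n+1), so C_{18} = C(36,18) - C(36,19) = 9075135300 - 8597496600.

Final answer: C_{18} = 477638700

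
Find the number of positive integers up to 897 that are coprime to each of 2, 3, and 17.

|div by 2|=448, |div by 3|=299, |div by 17|=52.
|div by 2&3|=149, |div by 2&17|=26, |div by 3&17|=17, |div by all|=8.
By inclusion-exclusion, divisible by at least one: 448+299+52-149-26-17+8 = 615.
Not divisible by any: 897 - 615.

Final answer: 282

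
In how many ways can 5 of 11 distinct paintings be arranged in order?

P(11,5) = 11!/(11-5)! = 11!/6!.

Final answer: P(11,5) = 55440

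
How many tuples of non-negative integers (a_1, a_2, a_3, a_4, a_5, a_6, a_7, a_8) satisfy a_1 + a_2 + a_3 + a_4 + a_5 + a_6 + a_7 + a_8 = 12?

Stars and bars with 12 stars and 7 bars:
C(12+8-1, 8-1) = C(19,7).

Final answer: C(19,7) = 50388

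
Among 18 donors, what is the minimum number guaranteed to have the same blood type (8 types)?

There are 8 possible values for blood type (8 types). With 18 donors and 8 categories, by pigeonhole: ceiling(18/8).

Final answer: 3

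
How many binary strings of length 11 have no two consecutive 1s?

Classify by the final bit: ...0 gives a(n-1) strings, ...01 gives a(n-2) strings. Thus a(n) = a(n-1) + a(n-2) with a(1)=2, a(2)=3.
Building up term by term: a(1)=2, a(2)=3, a(3)=5, a(4)=8, a(5)=13, a(6)=21, a(7)=34, a(8)=55, a(9)=89, a(10)=144, a(11)=233.

Final answer: 233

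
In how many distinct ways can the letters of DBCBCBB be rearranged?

Letters (B:4, C:2, D:1). Total letters: 7.
Permutations = 7!/(4! x 2!).

Final answer: 105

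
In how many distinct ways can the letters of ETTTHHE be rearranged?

Letters (E:2, H:2, T:3). Total letters: 7.
Permutations = 7!/(3! x 2! x 2!).

Final answer: 210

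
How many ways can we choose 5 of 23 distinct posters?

C(23,5) = 23!/(5! x 18!).

Final answer: \binom{23}{5} = 33649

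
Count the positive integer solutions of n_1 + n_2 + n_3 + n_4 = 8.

Substitute n'_i = n_i - 1 (so n'_i >= 0). Then sum n'_i = 8 - 4 = 4.
Stars and bars: C(4+4-1, 4-1) = C(7,3).

Final answer: C(7,3) = 35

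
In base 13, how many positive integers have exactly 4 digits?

These are the integers in [13^3, 13^4), so the count is 13^4 - 13^3 = 12 x 13^3.

Final answer: 26364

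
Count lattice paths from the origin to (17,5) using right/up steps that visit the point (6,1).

Paths (0,0)->(6,1): C(7,1) = 7.
Paths (6,1)->(17,5): C(15,4) = 1365.
By multiplication principle: 7 x 1365.

Final answer: 9555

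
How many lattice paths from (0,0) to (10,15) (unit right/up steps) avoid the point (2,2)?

Total paths to (10,15): C(25,15) = 3268760.
Paths through (2,2): C(4,2) x C(21,13) = 1220940.
Avoiding (2,2): 3268760 - 1220940.

Final answer: 2047820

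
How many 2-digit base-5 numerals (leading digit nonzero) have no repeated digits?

The leading digit has 4 choices (anything but zero); the next has 4 (anything but the first), then 3, and so on, one fewer each time.
Total: 4 x 4.

Final answer: 16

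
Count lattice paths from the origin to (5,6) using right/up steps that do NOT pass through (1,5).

Total paths to (5,6): C(11,6) = 462.
Paths through (1,5): C(6,5) x C(5,1) = 30.
Avoiding (1,5): 462 - 30.

Final answer: 432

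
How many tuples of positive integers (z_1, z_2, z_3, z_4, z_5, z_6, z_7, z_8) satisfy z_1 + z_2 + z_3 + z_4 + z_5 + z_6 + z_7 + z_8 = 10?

Substitute z'_i = z_i - 1 (so z'_i >= 0). Then sum z'_i = 10 - 8 = 2.
Stars and bars: C(2+8-1, 8-1) = C(9,7).

Final answer: C(9,7) = 36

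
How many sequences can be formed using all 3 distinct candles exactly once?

The number of ways to arrange 3 distinct objects is 3!.

Final answer: 3! = 6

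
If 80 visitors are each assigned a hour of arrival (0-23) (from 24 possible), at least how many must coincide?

There are 24 possible values for hour of arrival (0-23). With 80 visitors and 24 categories, by pigeonhole: ceiling(80/24).

Final answer: 4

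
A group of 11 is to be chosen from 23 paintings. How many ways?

C(23,11) = 23!/(11! x 12!).

Final answer: \binom{23}{11} = 1352078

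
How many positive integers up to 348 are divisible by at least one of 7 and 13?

Multiples of 7: 49. Multiples of 13: 26. Of both (lcm=91): 3.
By inclusion-exclusion: 49 + 26 - 3.

Final answer: 72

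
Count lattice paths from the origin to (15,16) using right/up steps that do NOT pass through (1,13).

Total paths to (15,16): C(31,16) = 300540195.
Paths through (1,13): C(14,13) x C(17,3) = 9520.
Avoiding (1,13): 300540195 - 9520.

Final answer: 300530675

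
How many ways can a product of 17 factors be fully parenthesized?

This is a standard Catalan-number count: the answer is C_n. Here n = 17 - 1 = 16.
C_n = (2n)!/(n!(n+1)!), so C_{16} = 32!/(16! x 17!) = C(32,16)/17 = 601080390/17.

Final answer: C_{16} = 35357670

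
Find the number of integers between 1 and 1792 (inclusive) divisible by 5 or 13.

Multiples of 5: 358. Multiples of 13: 137. Of both (lcm=65): 27.
By inclusion-exclusion: 358 + 137 - 27.

Final answer: 468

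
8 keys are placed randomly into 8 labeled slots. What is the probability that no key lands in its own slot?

D(n) = (n-1)(D(n-1) + D(n-2)), D(0)=1, D(1)=0.
Building up: D(2)=1, D(3)=2, D(4)=9, D(5)=44, D(6)=265, D(7)=1854, D(8)=14833.
Total arrangements: 8! = 40320.
Probability = D(8)/8! = 2119/5760.

Final answer: D(8)/8! = 14833/40320 = 0.367882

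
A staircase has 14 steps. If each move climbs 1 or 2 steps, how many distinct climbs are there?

Let f(n) count the ways. The last step is size 1 or 2, so f(n) = f(n-1) + f(n-2) with f(1)=1, f(2)=2.
Iterating the recurrence: f(1)=1, f(2)=2, f(3)=3, f(4)=5, f(5)=8, f(6)=13, f(7)=21, f(8)=34, f(9)=55, f(10)=89, f(11)=144, f(12)=233, f(13)=377, f(14)=610.

Final answer: 610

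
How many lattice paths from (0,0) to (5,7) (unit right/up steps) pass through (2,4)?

Paths (0,0)->(2,4): C(6,4) = 15.
Paths (2,4)->(5,7): C(6,3) = 20.
By multiplication principle: 15 x 20.

Final answer: 300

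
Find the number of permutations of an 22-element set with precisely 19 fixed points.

Choose which 19 elements are fixed: C(22,19) = 1540.
Derange the remaining 3 using D(j) = (j-1)(D(j-1) + D(j-2)), D(0)=1, D(1)=0: D(2)=1, D(3)=2.
Total: 1540 x 2.

Final answer: C(22,19) D(3) = 3080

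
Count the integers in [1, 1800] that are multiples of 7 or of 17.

Multiples of 7: 257. Multiples of 17: 105. Of both (lcm=119): 15.
By inclusion-exclusion: 257 + 105 - 15.

Final answer: 347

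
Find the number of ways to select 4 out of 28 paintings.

C(28,4) = 28!/(4! x 24!).

Final answer: \binom{28}{4} = 20475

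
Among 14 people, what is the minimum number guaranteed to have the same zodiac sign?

There are 12 possible values for zodiac sign. With 14 people and 12 categories, by pigeonhole: ceiling(14/12).

Final answer: 2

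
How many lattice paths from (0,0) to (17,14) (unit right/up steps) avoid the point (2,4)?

Total paths to (17,14): C(31,14) = 265182525.
Paths through (2,4): C(6,4) x C(25,10) = 49031400.
Avoiding (2,4): 265182525 - 49031400.

Final answer: 216151125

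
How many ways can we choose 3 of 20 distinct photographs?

C(20,3) = 20!/(3! x (20-3)!).

Final answer: C(20,3) = 1140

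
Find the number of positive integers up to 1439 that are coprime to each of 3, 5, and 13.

|div by 3|=479, |div by 5|=287, |div by 13|=110.
|div by 3&5|=95, |div by 3&13|=36, |div by 5&13|=22, |div by all|=7.
By inclusion-exclusion, divisible by at least one: 479+287+110-95-36-22+7 = 730.
Not divisible by any: 1439 - 730.

Final answer: 709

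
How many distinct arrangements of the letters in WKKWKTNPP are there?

Letters (K:3, N:1, P:2, T:1, W:2). Total letters: 9.
Permutations = 9!/(3! x 2! x 2!).

Final answer: 15120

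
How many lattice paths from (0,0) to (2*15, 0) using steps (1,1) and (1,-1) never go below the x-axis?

Total monotonic paths to (15,15): C(30,15) = 155117520.
Reflecting each bad path at its first crossing gives a bijection with paths to (14,16): C(30,16) = 145422675.
Valid Dyck paths: 155117520 - 145422675.
(These counts are the Catalan numbers.)

Final answer: C_{15} = 9694845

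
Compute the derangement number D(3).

Use the recurrence D(n) = (n-1)(D(n-1) + D(n-2)) with D(0)=1, D(1)=0.
Building up: D(2)=1.
D(3) = 2 x (D(2) + D(1)) = 2 x (1 + 0).

Final answer: D(3) = 2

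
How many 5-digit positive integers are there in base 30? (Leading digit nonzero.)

These are the integers in [30^4, 30^5), so the count is 30^5 - 30^4 = 29 x 30^4.

Final answer: 23490000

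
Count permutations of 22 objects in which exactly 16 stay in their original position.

Choose which 16 elements are fixed: C(22,16) = 74613.
Derange the remaining 6 using D(j) = (j-1)(D(j-1) + D(j-2)), D(0)=1, D(1)=0: D(2)=1, D(3)=2, D(4)=9, D(5)=44, D(6)=265.
Total: 74613 x 265.

Final answer: C(22,16) D(6) = 19772445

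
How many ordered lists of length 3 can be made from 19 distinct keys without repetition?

P(19,3) = 19!/(19-3)! = 19!/16!.

Final answer: P(19,3) = 5814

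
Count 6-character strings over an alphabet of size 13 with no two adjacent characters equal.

First character: 13 choices. Each subsequent: 12 choices (must differ from the previous one).
Total: 13 x 12^5.

Final answer: 13 x 12^{5} = 3234816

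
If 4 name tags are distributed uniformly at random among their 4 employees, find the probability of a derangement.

Use the recurrence D(n) = (n-1)(D(n-1) + D(n-2)) with D(0)=1, D(1)=0.
Building up: D(2)=1, D(3)=2, D(4)=9.
Total arrangements: 4! = 24.
Probability = D(4)/4! = 3/8.

Final answer: D(4)/4! = 9/24 = 0.375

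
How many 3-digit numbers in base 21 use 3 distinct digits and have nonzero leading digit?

First digit: 20 (nonzero). Second: 20 (not first). Third: 19, etc.
Total: 20 x 20 x 19.

Final answer: 7600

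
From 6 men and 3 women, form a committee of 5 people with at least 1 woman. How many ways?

Sum over valid woman counts:
C(3,1)C(6,4) = 45
C(3,2)C(6,3) = 60
C(3,3)C(6,2) = 15
Total: 45 + 60 + 15.

Final answer: 120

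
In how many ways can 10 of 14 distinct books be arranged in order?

P(14,10) = 14!/(14-10)! = 14!/4!.

Final answer: P(14,10) = 3632428800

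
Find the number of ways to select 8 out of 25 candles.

C(25,8) = 25!/(8! x 17!).

Final answer: \binom{25}{8} = 1081575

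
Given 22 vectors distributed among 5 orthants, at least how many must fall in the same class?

By pigeonhole with 22 objects and 5 categories: ceiling(22/5).

Final answer: 5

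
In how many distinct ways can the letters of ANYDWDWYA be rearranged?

Letters (A:2, D:2, N:1, W:2, Y:2). Total letters: 9.
Permutations = 9!/(2! x 2! x 2! x 2!).

Final answer: 22680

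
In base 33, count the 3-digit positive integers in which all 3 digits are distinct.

First digit: 32 (nonzero). Second: 32 (not first). Third: 31, etc.
Total: 32 x 32 x 31.

Final answer: 31744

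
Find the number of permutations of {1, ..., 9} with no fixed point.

D(n) = (n-1)(D(n-1) + D(n-2)), D(0)=1, D(1)=0.
Building up: D(2)=1, D(3)=2, D(4)=9, D(5)=44, D(6)=265, D(7)=1854, D(8)=14833.
D(9) = 8 x (D(8) + D(7)) = 8 x (14833 + 1854).

Final answer: D(9) = 133496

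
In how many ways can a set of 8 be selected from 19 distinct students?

C(19,8) = 19!/(8! x 11!).

Final answer: \binom{19}{8} = 75582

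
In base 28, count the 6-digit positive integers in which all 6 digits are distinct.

First digit: 27 (nonzero). Second: 27 (not first). Third: 26, etc.
Total: 27 x 27 x 26 x 25 x 24 x 23.

Final answer: 261565200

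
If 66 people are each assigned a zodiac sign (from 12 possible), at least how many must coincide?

There are 12 possible values for zodiac sign. With 66 people and 12 categories, by pigeonhole: ceiling(66/12).

Final answer: 6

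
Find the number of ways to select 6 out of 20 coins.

C(20,6) = 20!/(6! x (20-6)!).

Final answer: C(20,6) = 38760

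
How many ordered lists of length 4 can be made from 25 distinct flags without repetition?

P(25,4) = 25!/(25-4)! = 25!/21!.

Final answer: P(25,4) = 303600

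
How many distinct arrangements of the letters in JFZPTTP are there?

Letters (F:1, J:1, P:2, T:2, Z:1). Total letters: 7.
Permutations = 7!/(2! x 2!).

Final answer: 1260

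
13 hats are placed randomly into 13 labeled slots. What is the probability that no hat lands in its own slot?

D(n) = (n-1)(D(n-1) + D(n-2)), D(0)=1, D(1)=0.
Building up: D(2)=1, D(3)=2, D(4)=9, D(5)=44, D(6)=265, D(7)=1854, D(8)=14833, D(9)=133496, D(10)=1334961, D(11)=14684570, D(12)=176214841, D(13)=2290792932.
Total arrangements: 13! = 6227020800.
Probability = D(13)/13! = 63633137/172972800.

Final answer: D(13)/13! = 2290792932/6227020800 = 0.367879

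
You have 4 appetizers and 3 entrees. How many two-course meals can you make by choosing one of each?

By the multiplication principle: 4 x 3.

Final answer: 12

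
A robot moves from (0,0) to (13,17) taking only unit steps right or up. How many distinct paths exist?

Each path has 13 right steps and 17 up steps in some order (30 steps total).
Choose which 17 of the 30 steps are up: C(30,17).

Final answer: C(30,17) = 119759850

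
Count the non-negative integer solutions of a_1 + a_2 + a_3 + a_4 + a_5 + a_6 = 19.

Stars and bars with 19 stars and 5 bars:
C(19+6-1, 6-1) = C(24,5).

Final answer: C(24,5) = 42504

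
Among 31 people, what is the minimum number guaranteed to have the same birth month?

There are 12 possible values for birth month. With 31 people and 12 categories, by pigeonhole: ceiling(31/12).

Final answer: 3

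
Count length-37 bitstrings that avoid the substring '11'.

Let a(n) count valid strings. If the last bit is 0 the prefix is any valid string of length n-1; if it is 1 the string must end in 01 with a valid prefix of length n-2. So a(n) = a(n-1) + a(n-2), a(1)=2, a(2)=3.
Iterating the recurrence: a(1)=2, a(2)=3, a(3)=5, a(4)=8, a(5)=13, a(6)=21, a(7)=34, a(8)=55, a(9)=89, a(10)=144, a(11)=233, a(12)=377, a(13)=610, a(14)=987, a(15)=1597, a(16)=2584, a(17)=4181, a(18)=6765, a(19)=10946, a(20)=17711, a(21)=28657, a(22)=46368, a(23)=75025, a(24)=121393, a(25)=196418, a(26)=317811, a(27)=514229, a(28)=832040, a(29)=1346269, a(30)=2178309, a(31)=3524578, a(32)=5702887, a(33)=9227465, a(34)=14930352, a(35)=24157817, a(36)=39088169, a(37)=63245986.

Final answer: 63245986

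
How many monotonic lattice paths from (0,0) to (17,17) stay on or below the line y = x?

Total monotonic paths to (17,17): C(34,17) = 2333606220.
Paths that cross above y=x (reflection bijection): C(34,18) = 2203961430.
Valid Dyck paths: 2333606220 - 2203961430.
(Equivalently, C_{17} = C(34,17)/18 = 2333606220/18.)

Final answer: C_{17} = 129644790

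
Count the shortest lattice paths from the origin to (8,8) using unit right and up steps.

Each path has 8 right steps and 8 up steps in some order (16 steps total).
Choose which 8 of the 16 steps are up: C(16,8).

Final answer: C(16,8) = 12870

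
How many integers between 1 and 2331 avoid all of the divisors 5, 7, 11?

|div by 5|=466, |div by 7|=333, |div by 11|=211.
|div by 5&7|=66, |div by 5&11|=42, |div by 7&11|=30, |div by all|=6.
By inclusion-exclusion, divisible by at least one: 466+333+211-66-42-30+6 = 878.
Not divisible by any: 2331 - 878.

Final answer: 1453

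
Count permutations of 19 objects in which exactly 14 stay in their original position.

Choose which 14 elements are fixed: C(19,14) = 11628.
Derange the remaining 5 using D(j) = (j-1)(D(j-1) + D(j-2)), D(0)=1, D(1)=0: D(2)=1, D(3)=2, D(4)=9, D(5)=44.
Total: 11628 x 44.

Final answer: C(19,14) D(5) = 511632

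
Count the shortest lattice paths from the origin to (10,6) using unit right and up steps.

Each path has 10 right steps and 6 up steps in some order (16 steps total).
Choose which 6 of the 16 steps are up: C(16,6).

Final answer: C(16,6) = 8008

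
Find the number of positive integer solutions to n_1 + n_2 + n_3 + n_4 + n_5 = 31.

Substitute n'_i = n_i - 1 (so n'_i >= 0). Then sum n'_i = 31 - 5 = 26.
Stars and bars: C(26+5-1, 5-1) = C(30,4).

Final answer: C(30,4) = 27405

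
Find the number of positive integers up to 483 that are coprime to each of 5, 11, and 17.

|div by 5|=96, |div by 11|=43, |div by 17|=28.
|div by 5&11|=8, |div by 5&17|=5, |div by 11&17|=2, |div by all|=0.
By inclusion-exclusion, divisible by at least one: 96+43+28-8-5-2+0 = 152.
Not divisible by any: 483 - 152.

Final answer: 331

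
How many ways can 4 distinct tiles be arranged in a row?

The number of ways to arrange 4 distinct objects is 4!.

Final answer: 4! = 24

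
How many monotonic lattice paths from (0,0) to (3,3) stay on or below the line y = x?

Total monotonic paths to (3,3): C(6,3) = 20.
By the reflection principle, paths that go above the diagonal number C(6,4) = 15.
Valid Dyck paths: 20 - 15.
(This is the Catalan number C_{3}.)

Final answer: C_{3} = 5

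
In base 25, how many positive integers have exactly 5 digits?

These are the integers in [25^4, 25^5), so the count is 25^5 - 25^4 = 24 x 25^4.

Final answer: 9375000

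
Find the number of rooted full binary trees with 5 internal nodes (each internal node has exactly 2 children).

This is counted by the nth Catalan number C_n. Here n = 5.
C_n = C(2n,n)/(n+1), so C_{5} = C(10,5)/6 = 252/6.

Final answer: C_{5} = 42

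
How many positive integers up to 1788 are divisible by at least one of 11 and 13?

Multiples of 11: 162. Multiples of 13: 137. Of both (lcm=143): 12.
By inclusion-exclusion: 162 + 137 - 12.

Final answer: 287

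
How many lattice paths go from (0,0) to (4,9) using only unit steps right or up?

Each path has 4 right steps and 9 up steps in some order (13 steps total).
Choose which 9 of the 13 steps are up: C(13,9).

Final answer: C(13,9) = 715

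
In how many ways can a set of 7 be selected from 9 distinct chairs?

C(9,7) = 9!/(7! x (9-7)!).

Final answer: C(9,7) = 36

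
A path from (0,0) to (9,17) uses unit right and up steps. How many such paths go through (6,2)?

Paths (0,0)->(6,2): C(8,2) = 28.
Paths (6,2)->(9,17): C(18,15) = 816.
By multiplication principle: 28 x 816.

Final answer: 22848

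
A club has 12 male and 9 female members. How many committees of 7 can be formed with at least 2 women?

Sum over valid woman counts:
C(9,2)C(12,5) = 28512
C(9,3)C(12,4) = 41580
C(9,4)C(12,3) = 27720
C(9,5)C(12,2) = 8316
C(9,6)C(12,1) = 1008
C(9,7)C(12,0) = 36
Total: 28512 + 41580 + 27720 + 8316 + 1008 + 36.

Final answer: 107172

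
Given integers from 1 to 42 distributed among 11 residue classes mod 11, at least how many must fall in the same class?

By pigeonhole with 42 objects and 11 categories: ceiling(42/11).

Final answer: 4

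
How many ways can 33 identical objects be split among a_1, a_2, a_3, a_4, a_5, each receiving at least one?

Substitute a'_i = a_i - 1 (so a'_i >= 0). Then sum a'_i = 33 - 5 = 28.
Stars and bars: C(28+5-1, 5-1) = C(32,4).

Final answer: C(32,4) = 35960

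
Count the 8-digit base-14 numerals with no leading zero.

These are the integers in [14^7, 14^8), so the count is 14^8 - 14^7 = 13 x 14^7.

Final answer: 1370375552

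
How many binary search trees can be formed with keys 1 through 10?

This is counted by the nth Catalan number C_n. Here n = 10.
C_n = C(2n,n)/(n+1), so C_{10} = C(20,10)/11 = 184756/11.

Final answer: C_{10} = 16796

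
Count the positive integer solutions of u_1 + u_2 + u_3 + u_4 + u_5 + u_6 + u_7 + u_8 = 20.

Substitute u'_i = u_i - 1 (so u'_i >= 0). Then sum u'_i = 20 - 8 = 12.
Stars and bars: C(12+8-1, 8-1) = C(19,7).

Final answer: C(19,7) = 50388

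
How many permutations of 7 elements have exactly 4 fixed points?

Choose which 4 elements are fixed: C(7,4) = 35.
Derange the remaining 3 using D(j) = (j-1)(D(j-1) + D(j-2)), D(0)=1, D(1)=0: D(2)=1, D(3)=2.
Total: 35 x 2.

Final answer: C(7,4) D(3) = 70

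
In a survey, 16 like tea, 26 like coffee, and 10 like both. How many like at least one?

|A union B| = |A| + |B| - |A intersect B| = 16 + 26 - 10.

Final answer: 32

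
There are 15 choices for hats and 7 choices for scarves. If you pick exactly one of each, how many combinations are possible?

By the multiplication principle: 15 x 7.

Final answer: 105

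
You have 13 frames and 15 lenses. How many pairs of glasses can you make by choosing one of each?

By the multiplication principle: 13 x 15.

Final answer: 195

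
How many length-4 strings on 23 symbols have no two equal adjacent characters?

Let g(n) count such strings. g(1) = 23, and each valid string of length n-1 extends in 22 ways (any symbol but the last), so g(n) = 22 g(n-1).
Total: g(4) = 23 x 22^3.

Final answer: 23 x 22^{3} = 244904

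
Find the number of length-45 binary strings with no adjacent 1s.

Let a(n) count valid strings. If the last bit is 0 the prefix is any valid string of length n-1; if it is 1 the string must end in 01 with a valid prefix of length n-2. So a(n) = a(n-1) + a(n-2), a(1)=2, a(2)=3.
Building up term by term: a(1)=2, a(2)=3, a(3)=5, a(4)=8, a(5)=13, a(6)=21, a(7)=34, a(8)=55, a(9)=89, a(10)=144, a(11)=233, a(12)=377, a(13)=610, a(14)=987, a(15)=1597, a(16)=2584, a(17)=4181, a(18)=6765, a(19)=10946, a(20)=17711, a(21)=28657, a(22)=46368, a(23)=75025, a(24)=121393, a(25)=196418, a(26)=317811, a(27)=514229, a(28)=832040, a(29)=1346269, a(30)=2178309, a(31)=3524578, a(32)=5702887, a(33)=9227465, a(34)=14930352, a(35)=24157817, a(36)=39088169, a(37)=63245986, a(38)=102334155, a(39)=165580141, a(40)=267914296, a(41)=433494437, a(42)=701408733, a(43)=1134903170, a(44)=1836311903, a(45)=2971215073.

Final answer: 2971215073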